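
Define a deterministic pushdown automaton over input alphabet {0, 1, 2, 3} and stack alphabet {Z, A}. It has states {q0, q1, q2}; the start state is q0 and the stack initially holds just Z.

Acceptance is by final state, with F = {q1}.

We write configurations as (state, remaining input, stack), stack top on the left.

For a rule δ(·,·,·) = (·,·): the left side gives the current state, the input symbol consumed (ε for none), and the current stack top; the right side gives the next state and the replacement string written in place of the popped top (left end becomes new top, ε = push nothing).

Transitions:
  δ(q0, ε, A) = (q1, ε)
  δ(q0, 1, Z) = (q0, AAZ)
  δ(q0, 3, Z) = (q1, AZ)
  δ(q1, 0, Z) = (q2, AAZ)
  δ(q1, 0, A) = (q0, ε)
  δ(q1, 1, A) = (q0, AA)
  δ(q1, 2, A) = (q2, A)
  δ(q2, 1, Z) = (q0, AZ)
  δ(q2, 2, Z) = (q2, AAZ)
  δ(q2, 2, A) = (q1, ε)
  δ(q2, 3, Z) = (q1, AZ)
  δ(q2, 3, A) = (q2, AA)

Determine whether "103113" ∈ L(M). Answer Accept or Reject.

Reject

(q0, 103113, Z) ⊢ (q0, 03113, AAZ) ⊢ (q1, 03113, AZ) ⊢ (q0, 3113, Z) ⊢ (q1, 113, AZ) ⊢ (q0, 13, AAZ) ⊢ (q1, 13, AZ) ⊢ (q0, 3, AAZ) ⊢ (q1, 3, AZ)
No transition applies at (q1, 3, AZ); input not fully consumed.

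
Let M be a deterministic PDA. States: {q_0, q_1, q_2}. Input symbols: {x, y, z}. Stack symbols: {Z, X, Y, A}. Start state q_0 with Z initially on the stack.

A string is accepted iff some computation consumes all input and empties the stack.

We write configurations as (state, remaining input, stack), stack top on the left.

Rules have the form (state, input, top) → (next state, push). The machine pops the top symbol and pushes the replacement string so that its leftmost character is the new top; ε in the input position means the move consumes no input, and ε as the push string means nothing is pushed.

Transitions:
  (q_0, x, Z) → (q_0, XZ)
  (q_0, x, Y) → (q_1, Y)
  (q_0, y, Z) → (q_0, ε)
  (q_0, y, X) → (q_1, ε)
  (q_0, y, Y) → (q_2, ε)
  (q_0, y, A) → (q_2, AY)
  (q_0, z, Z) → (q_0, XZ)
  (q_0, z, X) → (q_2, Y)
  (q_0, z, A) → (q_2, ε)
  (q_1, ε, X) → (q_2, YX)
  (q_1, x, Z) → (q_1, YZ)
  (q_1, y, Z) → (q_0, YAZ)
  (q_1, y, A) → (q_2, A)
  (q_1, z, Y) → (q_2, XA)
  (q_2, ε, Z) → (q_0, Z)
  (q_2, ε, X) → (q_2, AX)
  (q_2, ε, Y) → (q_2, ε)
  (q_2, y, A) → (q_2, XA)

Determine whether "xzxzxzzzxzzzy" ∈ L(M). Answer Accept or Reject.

(q_0, xzxzxzzzxzzzy, Z)
  read x, top Z: go to q_0, push XZ → (q_0, zxzxzzzxzzzy, XZ)
  read z, top X: go to q_2, push Y → (q_2, xzxzzzxzzzy, YZ)
  ε-move, top Y: go to q_2, push ε → (q_2, xzxzzzxzzzy, Z)
  ε-move, top Z: go to q_0, push Z → (q_0, xzxzzzxzzzy, Z)
  read x, top Z: go to q_0, push XZ → (q_0, zxzzzxzzzy, XZ)
  read z, top X: go to q_2, push Y → (q_2, xzzzxzzzy, YZ)
  ε-move, top Y: go to q_2, push ε → (q_2, xzzzxzzzy, Z)
  ε-move, top Z: go to q_0, push Z → (q_0, xzzzxzzzy, Z)
  read x, top Z: go to q_0, push XZ → (q_0, zzzxzzzy, XZ)
  read z, top X: go to q_2, push Y → (q_2, zzxzzzy, YZ)
  ε-move, top Y: go to q_2, push ε → (q_2, zzxzzzy, Z)
  ε-move, top Z: go to q_0, push Z → (q_0, zzxzzzy, Z)
  read z, top Z: go to q_0, push XZ → (q_0, zxzzzy, XZ)
  read z, top X: go to q_2, push Y → (q_2, xzzzy, YZ)
  ε-move, top Y: go to q_2, push ε → (q_2, xzzzy, Z)
  ε-move, top Z: go to q_0, push Z → (q_0, xzzzy, Z)
  read x, top Z: go to q_0, push XZ → (q_0, zzzy, XZ)
  read z, top X: go to q_2, push Y → (q_2, zzy, YZ)
  ε-move, top Y: go to q_2, push ε → (q_2, zzy, Z)
  ε-move, top Z: go to q_0, push Z → (q_0, zzy, Z)
  read z, top Z: go to q_0, push XZ → (q_0, zy, XZ)
  read z, top X: go to q_2, push Y → (q_2, y, YZ)
  ε-move, top Y: go to q_2, push ε → (q_2, y, Z)
  ε-move, top Z: go to q_0, push Z → (q_0, y, Z)
  read y, top Z: go to q_0, push ε → (q_0, ε, ε)
All input consumed and the stack is empty.

Accept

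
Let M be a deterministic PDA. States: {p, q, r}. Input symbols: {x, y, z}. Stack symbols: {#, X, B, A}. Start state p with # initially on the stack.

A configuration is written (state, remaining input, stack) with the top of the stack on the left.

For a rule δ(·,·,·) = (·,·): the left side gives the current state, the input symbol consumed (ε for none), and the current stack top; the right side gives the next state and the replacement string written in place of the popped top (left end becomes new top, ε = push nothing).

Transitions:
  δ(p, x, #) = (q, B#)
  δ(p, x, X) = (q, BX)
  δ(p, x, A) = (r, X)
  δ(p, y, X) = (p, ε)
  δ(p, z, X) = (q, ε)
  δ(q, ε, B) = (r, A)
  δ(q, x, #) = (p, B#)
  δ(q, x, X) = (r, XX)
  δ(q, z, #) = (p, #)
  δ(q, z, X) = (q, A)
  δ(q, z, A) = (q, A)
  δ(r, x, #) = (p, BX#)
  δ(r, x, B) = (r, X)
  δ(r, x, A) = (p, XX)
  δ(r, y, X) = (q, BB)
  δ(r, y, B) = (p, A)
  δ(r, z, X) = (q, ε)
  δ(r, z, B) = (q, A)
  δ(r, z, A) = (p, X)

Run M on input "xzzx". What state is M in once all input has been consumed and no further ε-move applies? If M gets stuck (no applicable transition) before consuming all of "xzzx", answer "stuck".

(p, xzzx, #)
  read x, top #: go to q, push B# → (q, zzx, B#)
  ε-move, top B: go to r, push A → (r, zzx, A#)
  read z, top A: go to p, push X → (p, zx, X#)
  read z, top X: go to q, push ε → (q, x, #)
  read x, top #: go to p, push B# → (p, ε, B#)
All input consumed; M is in state p.

p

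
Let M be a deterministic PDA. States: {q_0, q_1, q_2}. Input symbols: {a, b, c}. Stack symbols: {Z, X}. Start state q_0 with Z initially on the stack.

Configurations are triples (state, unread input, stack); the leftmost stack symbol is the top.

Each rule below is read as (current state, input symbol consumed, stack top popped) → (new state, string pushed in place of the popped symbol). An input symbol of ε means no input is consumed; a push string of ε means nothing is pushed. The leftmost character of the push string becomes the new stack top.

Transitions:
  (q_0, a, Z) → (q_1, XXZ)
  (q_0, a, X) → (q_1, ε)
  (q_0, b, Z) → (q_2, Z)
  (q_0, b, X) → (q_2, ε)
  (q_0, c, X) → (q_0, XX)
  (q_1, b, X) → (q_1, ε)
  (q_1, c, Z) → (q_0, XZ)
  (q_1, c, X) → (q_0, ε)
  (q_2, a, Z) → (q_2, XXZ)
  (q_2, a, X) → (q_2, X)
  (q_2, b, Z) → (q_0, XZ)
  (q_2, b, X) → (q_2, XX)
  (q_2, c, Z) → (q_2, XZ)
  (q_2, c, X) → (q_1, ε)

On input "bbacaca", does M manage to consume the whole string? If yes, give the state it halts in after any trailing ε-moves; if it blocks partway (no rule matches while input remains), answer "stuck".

(q_0, bbacaca, Z) ⊢ (q_2, bacaca, Z) ⊢ (q_0, acaca, XZ) ⊢ (q_1, caca, Z) ⊢ (q_0, aca, XZ) ⊢ (q_1, ca, Z) ⊢ (q_0, a, XZ) ⊢ (q_1, ε, Z)
All input consumed; M is in state q_1.

q_1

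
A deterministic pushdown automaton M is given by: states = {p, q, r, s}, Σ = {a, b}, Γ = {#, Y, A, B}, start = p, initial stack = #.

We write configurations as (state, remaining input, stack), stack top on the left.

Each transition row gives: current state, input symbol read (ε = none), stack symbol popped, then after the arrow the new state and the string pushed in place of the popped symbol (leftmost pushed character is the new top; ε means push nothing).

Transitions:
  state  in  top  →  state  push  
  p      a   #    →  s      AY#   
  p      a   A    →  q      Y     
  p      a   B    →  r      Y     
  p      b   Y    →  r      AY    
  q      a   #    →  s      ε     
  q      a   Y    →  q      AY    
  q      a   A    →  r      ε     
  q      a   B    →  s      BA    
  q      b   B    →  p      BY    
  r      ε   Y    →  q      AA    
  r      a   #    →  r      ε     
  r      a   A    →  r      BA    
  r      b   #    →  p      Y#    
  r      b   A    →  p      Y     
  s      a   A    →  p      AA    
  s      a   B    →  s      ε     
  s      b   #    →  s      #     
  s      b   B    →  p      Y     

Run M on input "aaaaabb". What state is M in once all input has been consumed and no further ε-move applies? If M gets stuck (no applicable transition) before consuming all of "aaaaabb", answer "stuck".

stuck

(p, aaaaabb, #)
  read a, top #: go to s, push AY# → (s, aaaabb, AY#)
  read a, top A: go to p, push AA → (p, aaabb, AAY#)
  read a, top A: go to q, push Y → (q, aabb, YAY#)
  read a, top Y: go to q, push AY → (q, abb, AYAY#)
  read a, top A: go to r, push ε → (r, bb, YAY#)
  ε-move, top Y: go to q, push AA → (q, bb, AAAY#)
No transition for (q, b, top A); M blocks with input bb remaining.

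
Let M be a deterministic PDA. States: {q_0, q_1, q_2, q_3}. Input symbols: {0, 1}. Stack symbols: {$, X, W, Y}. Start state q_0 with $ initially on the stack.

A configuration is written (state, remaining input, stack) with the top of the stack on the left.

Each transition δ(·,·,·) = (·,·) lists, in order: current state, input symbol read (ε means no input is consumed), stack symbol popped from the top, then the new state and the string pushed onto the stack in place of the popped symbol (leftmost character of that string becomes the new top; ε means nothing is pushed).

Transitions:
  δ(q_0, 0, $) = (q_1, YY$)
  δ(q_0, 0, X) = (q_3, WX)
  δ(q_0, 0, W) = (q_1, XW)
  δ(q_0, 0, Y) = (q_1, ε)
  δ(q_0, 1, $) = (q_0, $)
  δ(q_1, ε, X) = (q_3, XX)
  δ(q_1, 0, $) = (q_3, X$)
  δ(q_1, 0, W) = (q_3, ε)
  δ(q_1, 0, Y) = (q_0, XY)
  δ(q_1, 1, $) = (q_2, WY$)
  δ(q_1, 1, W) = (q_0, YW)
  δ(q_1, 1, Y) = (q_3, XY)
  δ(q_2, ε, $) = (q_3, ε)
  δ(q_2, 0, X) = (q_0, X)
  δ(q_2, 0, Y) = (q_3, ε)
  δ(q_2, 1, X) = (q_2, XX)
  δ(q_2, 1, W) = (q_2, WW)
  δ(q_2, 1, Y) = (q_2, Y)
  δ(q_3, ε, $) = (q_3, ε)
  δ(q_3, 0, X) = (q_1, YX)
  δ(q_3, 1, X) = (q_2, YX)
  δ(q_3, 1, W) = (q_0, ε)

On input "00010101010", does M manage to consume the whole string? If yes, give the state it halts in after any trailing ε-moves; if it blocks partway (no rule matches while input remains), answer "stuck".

(q_0, 00010101010, $)
  read 0, top $: go to q_1, push YY$ → (q_1, 0010101010, YY$)
  read 0, top Y: go to q_0, push XY → (q_0, 010101010, XYY$)
  read 0, top X: go to q_3, push WX → (q_3, 10101010, WXYY$)
  read 1, top W: go to q_0, push ε → (q_0, 0101010, XYY$)
  read 0, top X: go to q_3, push WX → (q_3, 101010, WXYY$)
  read 1, top W: go to q_0, push ε → (q_0, 01010, XYY$)
  read 0, top X: go to q_3, push WX → (q_3, 1010, WXYY$)
  read 1, top W: go to q_0, push ε → (q_0, 010, XYY$)
  read 0, top X: go to q_3, push WX → (q_3, 10, WXYY$)
  read 1, top W: go to q_0, push ε → (q_0, 0, XYY$)
  read 0, top X: go to q_3, push WX → (q_3, ε, WXYY$)
All input consumed; M is in state q_3.

q_3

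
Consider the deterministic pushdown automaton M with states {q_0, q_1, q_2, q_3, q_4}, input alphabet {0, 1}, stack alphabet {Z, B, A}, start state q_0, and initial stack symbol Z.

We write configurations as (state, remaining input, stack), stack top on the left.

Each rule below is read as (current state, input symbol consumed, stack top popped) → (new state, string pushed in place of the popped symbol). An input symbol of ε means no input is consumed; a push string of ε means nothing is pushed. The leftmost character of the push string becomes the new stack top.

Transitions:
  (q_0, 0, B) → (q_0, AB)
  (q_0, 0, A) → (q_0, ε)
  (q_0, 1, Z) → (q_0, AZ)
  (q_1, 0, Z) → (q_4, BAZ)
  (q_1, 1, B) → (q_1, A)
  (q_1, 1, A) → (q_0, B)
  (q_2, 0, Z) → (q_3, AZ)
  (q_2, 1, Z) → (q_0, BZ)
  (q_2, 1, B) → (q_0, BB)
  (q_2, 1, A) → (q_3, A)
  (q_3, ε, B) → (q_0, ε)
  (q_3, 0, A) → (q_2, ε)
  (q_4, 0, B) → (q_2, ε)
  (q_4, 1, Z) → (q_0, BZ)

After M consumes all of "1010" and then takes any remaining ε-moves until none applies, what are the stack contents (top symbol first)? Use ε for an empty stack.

Z

(q_0, 1010, Z)
  read 1, top Z: go to q_0, push AZ → (q_0, 010, AZ)
  read 0, top A: go to q_0, push ε → (q_0, 10, Z)
  read 1, top Z: go to q_0, push AZ → (q_0, 0, AZ)
  read 0, top A: go to q_0, push ε → (q_0, ε, Z)
All input consumed in state q_0 with stack Z.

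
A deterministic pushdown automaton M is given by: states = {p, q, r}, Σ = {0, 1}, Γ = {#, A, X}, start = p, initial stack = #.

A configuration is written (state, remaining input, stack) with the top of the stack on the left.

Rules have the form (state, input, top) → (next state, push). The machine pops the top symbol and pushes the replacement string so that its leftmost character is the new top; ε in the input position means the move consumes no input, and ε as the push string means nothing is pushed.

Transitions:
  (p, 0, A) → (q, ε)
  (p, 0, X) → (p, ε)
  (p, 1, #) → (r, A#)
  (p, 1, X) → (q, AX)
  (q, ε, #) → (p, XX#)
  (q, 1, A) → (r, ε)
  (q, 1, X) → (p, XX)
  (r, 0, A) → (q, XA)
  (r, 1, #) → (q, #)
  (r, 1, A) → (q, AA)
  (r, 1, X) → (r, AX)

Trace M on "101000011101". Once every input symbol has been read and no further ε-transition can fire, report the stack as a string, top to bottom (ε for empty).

(p, 101000011101, #)
  read 1, top #: go to r, push A# → (r, 01000011101, A#)
  read 0, top A: go to q, push XA → (q, 1000011101, XA#)
  read 1, top X: go to p, push XX → (p, 000011101, XXA#)
  read 0, top X: go to p, push ε → (p, 00011101, XA#)
  read 0, top X: go to p, push ε → (p, 0011101, A#)
  read 0, top A: go to q, push ε → (q, 011101, #)
  ε-move, top #: go to p, push XX# → (p, 011101, XX#)
  read 0, top X: go to p, push ε → (p, 11101, X#)
  read 1, top X: go to q, push AX → (q, 1101, AX#)
  read 1, top A: go to r, push ε → (r, 101, X#)
  read 1, top X: go to r, push AX → (r, 01, AX#)
  read 0, top A: go to q, push XA → (q, 1, XAX#)
  read 1, top X: go to p, push XX → (p, ε, XXAX#)
All input consumed in state p with stack XXAX#.

XXAX#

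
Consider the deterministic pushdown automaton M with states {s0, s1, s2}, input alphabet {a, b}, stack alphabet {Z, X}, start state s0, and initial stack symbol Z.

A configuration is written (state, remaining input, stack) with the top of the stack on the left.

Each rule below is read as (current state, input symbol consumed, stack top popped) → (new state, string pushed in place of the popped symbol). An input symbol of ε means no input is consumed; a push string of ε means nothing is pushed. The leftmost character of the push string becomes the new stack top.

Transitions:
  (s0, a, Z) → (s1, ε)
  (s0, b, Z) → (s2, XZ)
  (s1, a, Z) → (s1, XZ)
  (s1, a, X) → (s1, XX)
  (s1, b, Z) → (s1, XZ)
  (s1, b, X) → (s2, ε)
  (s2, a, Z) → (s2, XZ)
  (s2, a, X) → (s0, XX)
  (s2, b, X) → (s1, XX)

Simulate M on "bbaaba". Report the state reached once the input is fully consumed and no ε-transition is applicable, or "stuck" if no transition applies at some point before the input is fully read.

s0

(s0, bbaaba, Z)
  read b, top Z: go to s2, push XZ → (s2, baaba, XZ)
  read b, top X: go to s1, push XX → (s1, aaba, XXZ)
  read a, top X: go to s1, push XX → (s1, aba, XXXZ)
  read a, top X: go to s1, push XX → (s1, ba, XXXXZ)
  read b, top X: go to s2, push ε → (s2, a, XXXZ)
  read a, top X: go to s0, push XX → (s0, ε, XXXXZ)
All input consumed; M is in state s0.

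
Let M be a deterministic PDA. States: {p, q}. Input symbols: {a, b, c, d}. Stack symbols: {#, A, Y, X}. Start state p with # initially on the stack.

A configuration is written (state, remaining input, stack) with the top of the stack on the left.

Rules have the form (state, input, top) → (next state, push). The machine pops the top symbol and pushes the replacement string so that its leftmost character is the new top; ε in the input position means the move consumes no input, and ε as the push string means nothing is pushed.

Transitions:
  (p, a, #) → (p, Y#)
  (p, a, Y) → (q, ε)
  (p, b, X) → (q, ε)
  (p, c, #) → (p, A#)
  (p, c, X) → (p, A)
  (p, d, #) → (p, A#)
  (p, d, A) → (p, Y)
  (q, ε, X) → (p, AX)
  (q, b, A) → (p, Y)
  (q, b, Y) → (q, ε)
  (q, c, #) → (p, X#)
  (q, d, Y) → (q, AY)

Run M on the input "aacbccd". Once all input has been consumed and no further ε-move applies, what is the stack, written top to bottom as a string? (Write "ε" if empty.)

(p, aacbccd, #)
  read a, top #: go to p, push Y# → (p, acbccd, Y#)
  read a, top Y: go to q, push ε → (q, cbccd, #)
  read c, top #: go to p, push X# → (p, bccd, X#)
  read b, top X: go to q, push ε → (q, ccd, #)
  read c, top #: go to p, push X# → (p, cd, X#)
  read c, top X: go to p, push A → (p, d, A#)
  read d, top A: go to p, push Y → (p, ε, Y#)
All input consumed in state p with stack Y#.

Y#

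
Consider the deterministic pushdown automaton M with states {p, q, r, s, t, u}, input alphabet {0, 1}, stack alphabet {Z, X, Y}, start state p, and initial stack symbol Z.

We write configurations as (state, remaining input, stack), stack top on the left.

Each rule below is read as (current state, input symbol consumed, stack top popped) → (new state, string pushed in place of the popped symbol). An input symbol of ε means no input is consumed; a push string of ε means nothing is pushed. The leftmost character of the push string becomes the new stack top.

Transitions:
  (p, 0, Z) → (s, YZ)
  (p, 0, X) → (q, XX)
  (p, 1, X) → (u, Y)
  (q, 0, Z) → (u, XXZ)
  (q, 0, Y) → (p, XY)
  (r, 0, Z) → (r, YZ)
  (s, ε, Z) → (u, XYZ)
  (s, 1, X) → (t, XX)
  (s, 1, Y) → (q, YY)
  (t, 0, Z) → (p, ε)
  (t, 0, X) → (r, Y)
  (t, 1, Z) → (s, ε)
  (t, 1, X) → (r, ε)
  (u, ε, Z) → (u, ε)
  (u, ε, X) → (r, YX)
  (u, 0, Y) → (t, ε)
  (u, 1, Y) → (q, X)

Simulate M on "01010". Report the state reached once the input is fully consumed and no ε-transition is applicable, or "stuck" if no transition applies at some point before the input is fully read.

(p, 01010, Z)
  read 0, top Z: go to s, push YZ → (s, 1010, YZ)
  read 1, top Y: go to q, push YY → (q, 010, YYZ)
  read 0, top Y: go to p, push XY → (p, 10, XYYZ)
  read 1, top X: go to u, push Y → (u, 0, YYYZ)
  read 0, top Y: go to t, push ε → (t, ε, YYZ)
All input consumed; M is in state t.

t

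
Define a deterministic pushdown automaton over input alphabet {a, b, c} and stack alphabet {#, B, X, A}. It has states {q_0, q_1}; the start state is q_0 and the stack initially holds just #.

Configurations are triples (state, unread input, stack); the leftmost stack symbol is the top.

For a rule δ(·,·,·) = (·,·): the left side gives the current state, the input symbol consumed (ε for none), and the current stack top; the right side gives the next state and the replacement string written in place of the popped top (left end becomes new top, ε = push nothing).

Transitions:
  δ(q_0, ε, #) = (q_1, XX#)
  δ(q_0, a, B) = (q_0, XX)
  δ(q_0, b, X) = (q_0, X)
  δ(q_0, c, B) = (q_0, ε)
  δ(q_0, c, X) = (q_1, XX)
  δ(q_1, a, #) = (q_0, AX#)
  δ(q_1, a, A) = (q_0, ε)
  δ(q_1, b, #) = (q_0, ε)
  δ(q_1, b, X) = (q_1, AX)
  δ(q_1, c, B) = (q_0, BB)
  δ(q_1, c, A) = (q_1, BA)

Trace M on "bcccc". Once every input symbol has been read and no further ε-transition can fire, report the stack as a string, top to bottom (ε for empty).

AXX#

(q_0, bcccc, #)
  ε-move, top #: go to q_1, push XX# → (q_1, bcccc, XX#)
  read b, top X: go to q_1, push AX → (q_1, cccc, AXX#)
  read c, top A: go to q_1, push BA → (q_1, ccc, BAXX#)
  read c, top B: go to q_0, push BB → (q_0, cc, BBAXX#)
  read c, top B: go to q_0, push ε → (q_0, c, BAXX#)
  read c, top B: go to q_0, push ε → (q_0, ε, AXX#)
All input consumed in state q_0 with stack AXX#.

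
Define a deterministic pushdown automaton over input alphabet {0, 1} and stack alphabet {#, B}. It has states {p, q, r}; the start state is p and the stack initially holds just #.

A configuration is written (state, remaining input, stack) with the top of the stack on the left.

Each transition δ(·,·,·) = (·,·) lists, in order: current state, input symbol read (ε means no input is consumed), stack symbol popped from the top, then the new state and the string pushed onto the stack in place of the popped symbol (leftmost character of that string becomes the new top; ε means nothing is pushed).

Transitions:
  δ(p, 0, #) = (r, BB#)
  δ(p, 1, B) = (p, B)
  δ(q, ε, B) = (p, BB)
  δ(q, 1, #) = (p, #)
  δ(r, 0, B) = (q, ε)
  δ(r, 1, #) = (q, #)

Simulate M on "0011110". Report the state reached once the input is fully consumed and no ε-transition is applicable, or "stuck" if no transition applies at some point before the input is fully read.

(p, 0011110, #)
  read 0, top #: go to r, push BB# → (r, 011110, BB#)
  read 0, top B: go to q, push ε → (q, 11110, B#)
  ε-move, top B: go to p, push BB → (p, 11110, BB#)
  read 1, top B: go to p, push B → (p, 1110, BB#)
  read 1, top B: go to p, push B → (p, 110, BB#)
  read 1, top B: go to p, push B → (p, 10, BB#)
  read 1, top B: go to p, push B → (p, 0, BB#)
No transition for (p, 0, top B); M blocks with input 0 remaining.

stuck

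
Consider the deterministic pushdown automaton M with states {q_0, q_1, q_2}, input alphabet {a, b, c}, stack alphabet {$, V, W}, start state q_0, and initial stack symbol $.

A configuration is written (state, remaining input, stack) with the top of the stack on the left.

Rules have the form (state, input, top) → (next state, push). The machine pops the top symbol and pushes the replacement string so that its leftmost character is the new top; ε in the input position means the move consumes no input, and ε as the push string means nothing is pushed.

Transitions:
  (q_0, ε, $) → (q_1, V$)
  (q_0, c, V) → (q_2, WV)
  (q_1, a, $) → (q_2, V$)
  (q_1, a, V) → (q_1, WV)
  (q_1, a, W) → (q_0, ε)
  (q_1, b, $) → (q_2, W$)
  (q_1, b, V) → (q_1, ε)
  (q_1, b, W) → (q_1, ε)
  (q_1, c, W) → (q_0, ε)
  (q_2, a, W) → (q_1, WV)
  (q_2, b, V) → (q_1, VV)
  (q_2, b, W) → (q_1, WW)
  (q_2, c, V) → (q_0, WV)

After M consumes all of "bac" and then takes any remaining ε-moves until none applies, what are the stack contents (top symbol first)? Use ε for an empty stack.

WV$

(q_0, bac, $)
  ε-move, top $: go to q_1, push V$ → (q_1, bac, V$)
  read b, top V: go to q_1, push ε → (q_1, ac, $)
  read a, top $: go to q_2, push V$ → (q_2, c, V$)
  read c, top V: go to q_0, push WV → (q_0, ε, WV$)
All input consumed in state q_0 with stack WV$.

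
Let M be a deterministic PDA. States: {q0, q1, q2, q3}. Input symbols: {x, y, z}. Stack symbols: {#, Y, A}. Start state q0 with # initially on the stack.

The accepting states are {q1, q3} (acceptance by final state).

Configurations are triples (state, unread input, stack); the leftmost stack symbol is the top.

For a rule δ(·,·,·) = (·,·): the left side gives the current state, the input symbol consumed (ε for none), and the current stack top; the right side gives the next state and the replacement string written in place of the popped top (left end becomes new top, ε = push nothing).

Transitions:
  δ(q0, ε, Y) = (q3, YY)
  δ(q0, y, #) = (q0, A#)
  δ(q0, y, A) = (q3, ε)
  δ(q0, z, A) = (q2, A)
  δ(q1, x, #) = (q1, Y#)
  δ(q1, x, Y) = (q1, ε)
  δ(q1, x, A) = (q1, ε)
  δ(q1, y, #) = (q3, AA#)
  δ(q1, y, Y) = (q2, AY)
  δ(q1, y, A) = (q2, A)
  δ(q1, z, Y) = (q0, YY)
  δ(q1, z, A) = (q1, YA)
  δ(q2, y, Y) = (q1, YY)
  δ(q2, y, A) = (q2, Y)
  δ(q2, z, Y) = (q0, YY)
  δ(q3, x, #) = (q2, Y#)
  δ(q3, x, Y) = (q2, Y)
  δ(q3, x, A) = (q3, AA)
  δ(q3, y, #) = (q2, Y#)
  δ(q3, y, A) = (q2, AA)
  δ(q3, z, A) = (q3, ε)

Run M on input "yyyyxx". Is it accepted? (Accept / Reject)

Accept

(q0, yyyyxx, #)
  read y, top #: go to q0, push A# → (q0, yyyxx, A#)
  read y, top A: go to q3, push ε → (q3, yyxx, #)
  read y, top #: go to q2, push Y# → (q2, yxx, Y#)
  read y, top Y: go to q1, push YY → (q1, xx, YY#)
  read x, top Y: go to q1, push ε → (q1, x, Y#)
  read x, top Y: go to q1, push ε → (q1, ε, #)
All input consumed; state q1 ∈ F.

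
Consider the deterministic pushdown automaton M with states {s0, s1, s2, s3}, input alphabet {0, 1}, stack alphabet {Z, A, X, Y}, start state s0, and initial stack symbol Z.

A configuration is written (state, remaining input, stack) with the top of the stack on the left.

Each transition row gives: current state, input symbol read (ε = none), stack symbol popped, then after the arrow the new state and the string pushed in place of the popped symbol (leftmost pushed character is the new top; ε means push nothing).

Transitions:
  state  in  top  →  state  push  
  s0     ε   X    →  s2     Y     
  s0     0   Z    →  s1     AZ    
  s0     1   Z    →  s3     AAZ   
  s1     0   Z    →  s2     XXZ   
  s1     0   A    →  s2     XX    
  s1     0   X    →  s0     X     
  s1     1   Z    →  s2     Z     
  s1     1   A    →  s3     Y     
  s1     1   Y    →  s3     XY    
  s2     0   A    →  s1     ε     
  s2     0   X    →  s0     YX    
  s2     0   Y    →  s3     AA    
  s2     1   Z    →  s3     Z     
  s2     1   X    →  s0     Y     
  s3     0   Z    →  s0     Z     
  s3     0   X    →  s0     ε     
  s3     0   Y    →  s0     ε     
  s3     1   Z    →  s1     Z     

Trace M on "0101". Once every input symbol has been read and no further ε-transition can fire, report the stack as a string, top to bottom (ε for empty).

(s0, 0101, Z)
  read 0, top Z: go to s1, push AZ → (s1, 101, AZ)
  read 1, top A: go to s3, push Y → (s3, 01, YZ)
  read 0, top Y: go to s0, push ε → (s0, 1, Z)
  read 1, top Z: go to s3, push AAZ → (s3, ε, AAZ)
All input consumed in state s3 with stack AAZ.

AAZ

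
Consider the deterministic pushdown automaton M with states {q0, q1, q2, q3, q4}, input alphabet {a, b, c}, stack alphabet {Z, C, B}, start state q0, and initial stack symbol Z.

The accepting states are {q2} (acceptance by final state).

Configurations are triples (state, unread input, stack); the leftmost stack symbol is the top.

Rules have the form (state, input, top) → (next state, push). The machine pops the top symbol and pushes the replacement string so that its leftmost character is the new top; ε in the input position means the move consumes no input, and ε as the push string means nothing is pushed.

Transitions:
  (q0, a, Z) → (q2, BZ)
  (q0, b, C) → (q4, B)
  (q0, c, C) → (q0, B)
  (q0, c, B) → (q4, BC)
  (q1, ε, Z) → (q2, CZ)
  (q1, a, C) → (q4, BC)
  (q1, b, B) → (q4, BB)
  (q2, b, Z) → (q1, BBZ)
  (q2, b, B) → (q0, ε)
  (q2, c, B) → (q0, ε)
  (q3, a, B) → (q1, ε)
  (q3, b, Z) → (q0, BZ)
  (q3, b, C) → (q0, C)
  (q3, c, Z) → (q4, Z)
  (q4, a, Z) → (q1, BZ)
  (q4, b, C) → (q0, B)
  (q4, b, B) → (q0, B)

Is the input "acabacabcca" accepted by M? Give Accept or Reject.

Reject

(q0, acabacabcca, Z) ⊢ (q2, cabacabcca, BZ) ⊢ (q0, abacabcca, Z) ⊢ (q2, bacabcca, BZ) ⊢ (q0, acabcca, Z) ⊢ (q2, cabcca, BZ) ⊢ (q0, abcca, Z) ⊢ (q2, bcca, BZ) ⊢ (q0, cca, Z)
No transition applies at (q0, cca, Z); input not fully consumed.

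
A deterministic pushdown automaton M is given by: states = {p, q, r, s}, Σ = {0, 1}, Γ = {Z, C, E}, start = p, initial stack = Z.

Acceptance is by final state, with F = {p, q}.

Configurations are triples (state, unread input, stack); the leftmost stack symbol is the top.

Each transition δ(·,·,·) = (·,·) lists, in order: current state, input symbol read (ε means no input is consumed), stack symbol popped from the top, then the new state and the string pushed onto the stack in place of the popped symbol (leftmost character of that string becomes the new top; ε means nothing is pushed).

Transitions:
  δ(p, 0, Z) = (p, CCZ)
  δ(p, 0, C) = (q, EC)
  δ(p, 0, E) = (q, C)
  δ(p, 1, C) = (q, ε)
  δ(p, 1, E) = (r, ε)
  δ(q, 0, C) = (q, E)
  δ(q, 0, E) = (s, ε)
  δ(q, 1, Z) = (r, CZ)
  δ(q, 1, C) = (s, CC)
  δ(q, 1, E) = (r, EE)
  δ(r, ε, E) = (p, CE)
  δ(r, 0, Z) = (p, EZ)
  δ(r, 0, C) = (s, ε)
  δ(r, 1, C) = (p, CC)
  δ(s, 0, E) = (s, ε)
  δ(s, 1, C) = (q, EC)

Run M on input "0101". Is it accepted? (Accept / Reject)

Accept

(p, 0101, Z)
  read 0, top Z: go to p, push CCZ → (p, 101, CCZ)
  read 1, top C: go to q, push ε → (q, 01, CZ)
  read 0, top C: go to q, push E → (q, 1, EZ)
  read 1, top E: go to r, push EE → (r, ε, EEZ)
  ε-move, top E: go to p, push CE → (p, ε, CEEZ)
All input consumed; state p ∈ F.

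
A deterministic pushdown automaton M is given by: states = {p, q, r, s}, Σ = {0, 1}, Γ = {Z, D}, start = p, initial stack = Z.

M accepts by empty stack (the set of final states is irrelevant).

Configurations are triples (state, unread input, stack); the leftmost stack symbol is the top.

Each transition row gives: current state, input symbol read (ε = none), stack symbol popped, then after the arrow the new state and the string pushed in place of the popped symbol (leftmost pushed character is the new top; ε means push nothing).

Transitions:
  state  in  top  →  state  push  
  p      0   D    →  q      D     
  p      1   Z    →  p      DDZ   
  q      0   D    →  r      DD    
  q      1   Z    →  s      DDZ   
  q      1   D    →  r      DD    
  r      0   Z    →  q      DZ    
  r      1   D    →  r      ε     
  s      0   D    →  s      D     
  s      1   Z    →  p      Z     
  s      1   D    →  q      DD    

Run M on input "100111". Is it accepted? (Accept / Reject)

Reject

(p, 100111, Z) ⊢ (p, 00111, DDZ) ⊢ (q, 0111, DDZ) ⊢ (r, 111, DDDZ) ⊢ (r, 11, DDZ) ⊢ (r, 1, DZ) ⊢ (r, ε, Z)
All input consumed; stack is Z, not empty, and no further ε-move applies.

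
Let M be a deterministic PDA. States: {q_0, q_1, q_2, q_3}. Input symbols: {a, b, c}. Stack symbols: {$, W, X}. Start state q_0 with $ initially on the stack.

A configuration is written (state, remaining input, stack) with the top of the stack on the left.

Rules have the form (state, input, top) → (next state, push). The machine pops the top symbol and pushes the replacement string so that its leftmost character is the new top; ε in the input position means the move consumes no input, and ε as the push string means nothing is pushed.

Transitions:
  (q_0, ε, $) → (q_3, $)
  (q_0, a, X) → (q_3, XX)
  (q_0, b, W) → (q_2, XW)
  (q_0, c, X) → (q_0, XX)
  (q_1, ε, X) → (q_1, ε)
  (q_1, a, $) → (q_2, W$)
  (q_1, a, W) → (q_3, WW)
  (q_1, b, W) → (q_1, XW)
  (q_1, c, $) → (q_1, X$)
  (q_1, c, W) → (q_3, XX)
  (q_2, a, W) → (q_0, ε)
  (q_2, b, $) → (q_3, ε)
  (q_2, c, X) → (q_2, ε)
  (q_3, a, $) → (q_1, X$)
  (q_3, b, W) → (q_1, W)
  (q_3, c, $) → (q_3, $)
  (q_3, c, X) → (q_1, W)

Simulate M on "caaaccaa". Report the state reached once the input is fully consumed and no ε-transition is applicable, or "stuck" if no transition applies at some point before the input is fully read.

q_2

(q_0, caaaccaa, $)
  ε-move, top $: go to q_3, push $ → (q_3, caaaccaa, $)
  read c, top $: go to q_3, push $ → (q_3, aaaccaa, $)
  read a, top $: go to q_1, push X$ → (q_1, aaccaa, X$)
  ε-move, top X: go to q_1, push ε → (q_1, aaccaa, $)
  read a, top $: go to q_2, push W$ → (q_2, accaa, W$)
  read a, top W: go to q_0, push ε → (q_0, ccaa, $)
  ε-move, top $: go to q_3, push $ → (q_3, ccaa, $)
  read c, top $: go to q_3, push $ → (q_3, caa, $)
  read c, top $: go to q_3, push $ → (q_3, aa, $)
  read a, top $: go to q_1, push X$ → (q_1, a, X$)
  ε-move, top X: go to q_1, push ε → (q_1, a, $)
  read a, top $: go to q_2, push W$ → (q_2, ε, W$)
All input consumed; M is in state q_2.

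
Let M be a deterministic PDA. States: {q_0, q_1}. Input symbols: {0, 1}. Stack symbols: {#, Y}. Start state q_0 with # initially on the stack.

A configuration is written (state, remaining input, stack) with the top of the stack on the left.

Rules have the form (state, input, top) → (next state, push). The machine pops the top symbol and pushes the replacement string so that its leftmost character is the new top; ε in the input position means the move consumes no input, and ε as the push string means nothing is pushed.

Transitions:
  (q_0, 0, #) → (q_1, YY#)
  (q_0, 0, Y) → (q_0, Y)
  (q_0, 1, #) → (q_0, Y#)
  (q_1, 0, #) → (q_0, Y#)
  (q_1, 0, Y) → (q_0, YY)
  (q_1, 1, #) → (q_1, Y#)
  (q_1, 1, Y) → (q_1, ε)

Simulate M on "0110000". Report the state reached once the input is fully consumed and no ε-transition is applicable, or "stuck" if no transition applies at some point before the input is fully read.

(q_0, 0110000, #) ⊢ (q_1, 110000, YY#) ⊢ (q_1, 10000, Y#) ⊢ (q_1, 0000, #) ⊢ (q_0, 000, Y#) ⊢ (q_0, 00, Y#) ⊢ (q_0, 0, Y#) ⊢ (q_0, ε, Y#)
All input consumed; M is in state q_0.

q_0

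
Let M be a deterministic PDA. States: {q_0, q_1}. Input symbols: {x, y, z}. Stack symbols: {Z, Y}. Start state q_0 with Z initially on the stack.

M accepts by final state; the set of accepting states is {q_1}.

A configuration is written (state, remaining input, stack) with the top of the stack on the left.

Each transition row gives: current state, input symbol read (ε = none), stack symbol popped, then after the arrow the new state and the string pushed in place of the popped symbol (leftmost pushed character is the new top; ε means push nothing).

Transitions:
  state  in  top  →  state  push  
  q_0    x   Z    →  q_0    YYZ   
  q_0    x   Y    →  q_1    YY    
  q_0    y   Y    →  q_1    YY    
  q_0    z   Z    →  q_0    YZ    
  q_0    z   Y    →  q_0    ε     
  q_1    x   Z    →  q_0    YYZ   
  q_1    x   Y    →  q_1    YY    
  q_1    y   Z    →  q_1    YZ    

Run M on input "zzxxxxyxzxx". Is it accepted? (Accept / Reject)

Reject

(q_0, zzxxxxyxzxx, Z) ⊢ (q_0, zxxxxyxzxx, YZ) ⊢ (q_0, xxxxyxzxx, Z) ⊢ (q_0, xxxyxzxx, YYZ) ⊢ (q_1, xxyxzxx, YYYZ) ⊢ (q_1, xyxzxx, YYYYZ) ⊢ (q_1, yxzxx, YYYYYZ)
No transition applies at (q_1, yxzxx, YYYYYZ); input not fully consumed.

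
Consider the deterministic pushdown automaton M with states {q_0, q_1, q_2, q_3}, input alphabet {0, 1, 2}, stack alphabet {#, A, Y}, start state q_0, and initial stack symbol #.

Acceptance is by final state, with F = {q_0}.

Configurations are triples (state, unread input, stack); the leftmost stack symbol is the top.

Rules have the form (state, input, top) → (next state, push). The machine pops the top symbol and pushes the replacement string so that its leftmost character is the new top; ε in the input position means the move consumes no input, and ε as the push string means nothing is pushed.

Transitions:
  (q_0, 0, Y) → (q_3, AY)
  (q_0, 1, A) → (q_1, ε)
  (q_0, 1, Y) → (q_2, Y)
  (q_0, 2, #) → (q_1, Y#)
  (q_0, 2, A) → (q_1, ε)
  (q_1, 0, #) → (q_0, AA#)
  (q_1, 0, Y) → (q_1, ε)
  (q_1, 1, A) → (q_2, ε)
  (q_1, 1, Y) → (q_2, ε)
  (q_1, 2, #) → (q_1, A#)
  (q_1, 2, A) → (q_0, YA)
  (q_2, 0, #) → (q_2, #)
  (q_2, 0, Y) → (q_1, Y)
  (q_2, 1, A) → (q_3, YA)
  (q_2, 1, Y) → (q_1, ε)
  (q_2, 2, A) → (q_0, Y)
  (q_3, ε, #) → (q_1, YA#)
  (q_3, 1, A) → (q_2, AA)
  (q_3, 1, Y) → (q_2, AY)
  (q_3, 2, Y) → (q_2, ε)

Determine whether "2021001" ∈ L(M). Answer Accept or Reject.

(q_0, 2021001, #)
  read 2, top #: go to q_1, push Y# → (q_1, 021001, Y#)
  read 0, top Y: go to q_1, push ε → (q_1, 21001, #)
  read 2, top #: go to q_1, push A# → (q_1, 1001, A#)
  read 1, top A: go to q_2, push ε → (q_2, 001, #)
  read 0, top #: go to q_2, push # → (q_2, 01, #)
  read 0, top #: go to q_2, push # → (q_2, 1, #)
No transition applies at (q_2, 1, #); input not fully consumed.

Reject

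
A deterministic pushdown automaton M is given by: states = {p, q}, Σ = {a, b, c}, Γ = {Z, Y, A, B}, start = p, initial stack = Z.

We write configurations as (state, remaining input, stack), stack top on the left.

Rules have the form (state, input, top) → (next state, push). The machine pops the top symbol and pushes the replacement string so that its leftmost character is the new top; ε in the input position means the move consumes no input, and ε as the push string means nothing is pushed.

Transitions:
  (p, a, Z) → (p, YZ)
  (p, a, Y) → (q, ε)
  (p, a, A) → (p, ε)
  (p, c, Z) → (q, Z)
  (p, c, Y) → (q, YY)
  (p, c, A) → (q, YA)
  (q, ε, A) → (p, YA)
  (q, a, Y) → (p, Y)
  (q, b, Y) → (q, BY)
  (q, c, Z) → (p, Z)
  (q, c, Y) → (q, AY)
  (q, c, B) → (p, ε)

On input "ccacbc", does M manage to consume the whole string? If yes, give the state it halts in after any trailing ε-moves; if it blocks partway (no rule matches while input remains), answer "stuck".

(p, ccacbc, Z)
  read c, top Z: go to q, push Z → (q, cacbc, Z)
  read c, top Z: go to p, push Z → (p, acbc, Z)
  read a, top Z: go to p, push YZ → (p, cbc, YZ)
  read c, top Y: go to q, push YY → (q, bc, YYZ)
  read b, top Y: go to q, push BY → (q, c, BYYZ)
  read c, top B: go to p, push ε → (p, ε, YYZ)
All input consumed; M is in state p.

p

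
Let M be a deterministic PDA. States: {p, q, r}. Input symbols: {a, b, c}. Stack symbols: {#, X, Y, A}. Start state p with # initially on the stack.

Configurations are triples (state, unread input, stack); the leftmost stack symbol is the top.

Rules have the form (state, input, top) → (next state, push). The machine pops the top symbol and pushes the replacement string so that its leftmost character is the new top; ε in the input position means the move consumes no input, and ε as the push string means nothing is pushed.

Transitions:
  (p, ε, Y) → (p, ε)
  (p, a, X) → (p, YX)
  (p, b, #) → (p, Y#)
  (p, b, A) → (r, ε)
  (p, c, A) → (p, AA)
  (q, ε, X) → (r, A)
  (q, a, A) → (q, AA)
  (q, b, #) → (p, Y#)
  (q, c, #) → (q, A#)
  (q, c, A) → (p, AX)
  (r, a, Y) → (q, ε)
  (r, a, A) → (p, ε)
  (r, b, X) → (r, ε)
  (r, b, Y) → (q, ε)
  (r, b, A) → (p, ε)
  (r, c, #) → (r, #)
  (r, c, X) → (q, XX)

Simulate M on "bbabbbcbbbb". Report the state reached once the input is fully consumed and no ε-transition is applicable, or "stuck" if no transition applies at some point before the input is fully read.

stuck

(p, bbabbbcbbbb, #)
  read b, top #: go to p, push Y# → (p, babbbcbbbb, Y#)
  ε-move, top Y: go to p, push ε → (p, babbbcbbbb, #)
  read b, top #: go to p, push Y# → (p, abbbcbbbb, Y#)
  ε-move, top Y: go to p, push ε → (p, abbbcbbbb, #)
No transition for (p, a, top #); M blocks with input abbbcbbbb remaining.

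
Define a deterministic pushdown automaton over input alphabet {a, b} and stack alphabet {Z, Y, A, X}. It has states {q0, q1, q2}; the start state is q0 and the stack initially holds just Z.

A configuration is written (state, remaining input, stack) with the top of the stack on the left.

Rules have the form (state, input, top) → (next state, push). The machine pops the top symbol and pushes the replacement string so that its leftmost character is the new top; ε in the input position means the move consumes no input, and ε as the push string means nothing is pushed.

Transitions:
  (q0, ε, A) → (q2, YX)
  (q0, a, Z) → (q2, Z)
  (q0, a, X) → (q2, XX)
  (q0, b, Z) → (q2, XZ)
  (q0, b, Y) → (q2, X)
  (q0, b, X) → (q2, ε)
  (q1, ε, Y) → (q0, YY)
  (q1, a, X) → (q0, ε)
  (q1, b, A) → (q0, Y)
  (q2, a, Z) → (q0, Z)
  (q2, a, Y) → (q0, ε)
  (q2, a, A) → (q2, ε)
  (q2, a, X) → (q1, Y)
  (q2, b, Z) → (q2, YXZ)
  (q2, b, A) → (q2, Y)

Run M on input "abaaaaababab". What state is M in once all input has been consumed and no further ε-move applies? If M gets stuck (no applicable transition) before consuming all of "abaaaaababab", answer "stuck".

(q0, abaaaaababab, Z)
  read a, top Z: go to q2, push Z → (q2, baaaaababab, Z)
  read b, top Z: go to q2, push YXZ → (q2, aaaaababab, YXZ)
  read a, top Y: go to q0, push ε → (q0, aaaababab, XZ)
  read a, top X: go to q2, push XX → (q2, aaababab, XXZ)
  read a, top X: go to q1, push Y → (q1, aababab, YXZ)
  ε-move, top Y: go to q0, push YY → (q0, aababab, YYXZ)
No transition for (q0, a, top Y); M blocks with input aababab remaining.

stuck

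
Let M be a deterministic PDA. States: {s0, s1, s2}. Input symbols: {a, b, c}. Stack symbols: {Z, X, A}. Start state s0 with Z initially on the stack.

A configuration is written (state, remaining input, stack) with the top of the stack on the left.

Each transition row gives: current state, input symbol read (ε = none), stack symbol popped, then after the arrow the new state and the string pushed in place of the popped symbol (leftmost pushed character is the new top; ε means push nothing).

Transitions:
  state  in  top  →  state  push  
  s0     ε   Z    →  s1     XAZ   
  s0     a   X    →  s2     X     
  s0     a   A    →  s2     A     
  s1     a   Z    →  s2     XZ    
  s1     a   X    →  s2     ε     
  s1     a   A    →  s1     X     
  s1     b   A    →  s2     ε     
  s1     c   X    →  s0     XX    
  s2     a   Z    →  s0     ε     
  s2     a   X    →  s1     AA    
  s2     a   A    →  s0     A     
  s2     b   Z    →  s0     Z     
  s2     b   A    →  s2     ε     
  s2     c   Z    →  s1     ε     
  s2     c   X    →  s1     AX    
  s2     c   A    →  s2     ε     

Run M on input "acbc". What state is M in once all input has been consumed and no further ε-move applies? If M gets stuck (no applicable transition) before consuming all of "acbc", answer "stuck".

s0

(s0, acbc, Z)
  ε-move, top Z: go to s1, push XAZ → (s1, acbc, XAZ)
  read a, top X: go to s2, push ε → (s2, cbc, AZ)
  read c, top A: go to s2, push ε → (s2, bc, Z)
  read b, top Z: go to s0, push Z → (s0, c, Z)
  ε-move, top Z: go to s1, push XAZ → (s1, c, XAZ)
  read c, top X: go to s0, push XX → (s0, ε, XXAZ)
All input consumed; M is in state s0.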